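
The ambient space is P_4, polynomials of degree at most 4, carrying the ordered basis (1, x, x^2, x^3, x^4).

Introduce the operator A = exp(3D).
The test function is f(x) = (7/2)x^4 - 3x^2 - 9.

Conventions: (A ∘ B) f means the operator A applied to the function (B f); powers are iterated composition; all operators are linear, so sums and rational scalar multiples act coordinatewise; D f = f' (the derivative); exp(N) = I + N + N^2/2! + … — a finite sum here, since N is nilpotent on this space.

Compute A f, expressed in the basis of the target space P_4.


order-1 term: 42x^3 - 18x
order-2 term: 189x^2 - 27
order-3 term: 378x
order-4 term: 567/2
the series for exp(3D) f terminates at order 4
exp(3D) f = (7/2)x^4 + 42x^3 + 186x^2 + 360x + 495/2

the result is g(x) = (7/2)x^4 + 42x^3 + 186x^2 + 360x + 495/2


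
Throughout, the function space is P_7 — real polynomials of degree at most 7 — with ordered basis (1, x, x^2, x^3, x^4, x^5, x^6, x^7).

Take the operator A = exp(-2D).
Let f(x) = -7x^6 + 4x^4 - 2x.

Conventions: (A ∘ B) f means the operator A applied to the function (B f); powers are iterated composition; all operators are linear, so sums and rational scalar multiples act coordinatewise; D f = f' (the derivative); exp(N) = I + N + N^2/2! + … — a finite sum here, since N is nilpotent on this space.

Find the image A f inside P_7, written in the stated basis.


order-1 term: 84x^5 - 32x^3 + 4
order-2 term: -420x^4 + 96x^2
order-3 term: 1120x^3 - 128x
order-4 term: -1680x^2 + 64
order-5 term: 1344x
order-6 term: -448
the series for exp(-2D) f terminates at order 6
exp(-2D) f = -7x^6 + 84x^5 - 416x^4 + 1088x^3 - 1584x^2 + 1214x - 380

the image equals g(x) = -7x^6 + 84x^5 - 416x^4 + 1088x^3 - 1584x^2 + 1214x - 380


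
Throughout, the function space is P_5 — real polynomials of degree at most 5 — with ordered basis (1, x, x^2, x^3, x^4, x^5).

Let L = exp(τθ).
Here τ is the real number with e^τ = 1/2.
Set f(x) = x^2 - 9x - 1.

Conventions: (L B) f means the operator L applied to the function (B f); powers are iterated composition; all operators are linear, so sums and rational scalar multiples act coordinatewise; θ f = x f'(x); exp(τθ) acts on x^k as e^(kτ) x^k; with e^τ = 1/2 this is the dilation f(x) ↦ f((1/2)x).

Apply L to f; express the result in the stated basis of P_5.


g(x) = (1/4)x^2 - (9/2)x - 1

exp(τθ) x^k = e^(kτ) x^k; with e^τ = 1/2 this sends x^k to (1/2)^k x^k
x ↦ 1/2 x
x^2 ↦ 1/4 x^2
applying this coordinatewise to f: exp(τθ) f = (1/4)x^2 - (9/2)x - 1


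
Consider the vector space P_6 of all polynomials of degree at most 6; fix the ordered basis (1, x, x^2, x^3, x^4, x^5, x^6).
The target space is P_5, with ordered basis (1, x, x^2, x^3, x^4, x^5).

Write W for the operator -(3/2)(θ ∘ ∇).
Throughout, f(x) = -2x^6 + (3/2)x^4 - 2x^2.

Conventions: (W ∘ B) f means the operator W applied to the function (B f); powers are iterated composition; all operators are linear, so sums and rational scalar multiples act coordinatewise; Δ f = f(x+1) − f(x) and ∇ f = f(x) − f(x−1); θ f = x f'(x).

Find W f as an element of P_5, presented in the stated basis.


∇ f = -12x^5 + 30x^4 - 34x^3 + 21x^2 - 10x + 5/2
θ ∇ f = -60x^5 + 120x^4 - 102x^3 + 42x^2 - 10x
(-(3/2)(θ ∘ ∇)) f = 90x^5 - 180x^4 + 153x^3 - 63x^2 + 15x

the result is g(x) = 90x^5 - 180x^4 + 153x^3 - 63x^2 + 15x


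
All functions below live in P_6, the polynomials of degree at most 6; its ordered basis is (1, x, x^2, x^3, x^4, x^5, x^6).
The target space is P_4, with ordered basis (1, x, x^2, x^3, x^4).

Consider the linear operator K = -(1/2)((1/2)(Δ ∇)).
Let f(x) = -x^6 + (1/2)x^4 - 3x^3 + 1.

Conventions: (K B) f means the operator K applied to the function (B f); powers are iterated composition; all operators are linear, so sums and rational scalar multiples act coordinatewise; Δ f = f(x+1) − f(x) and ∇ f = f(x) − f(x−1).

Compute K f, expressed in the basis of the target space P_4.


the result is g(x) = (15/2)x^4 + 6x^2 + (9/2)x + 1/4

∇ f = -6x^5 + 15x^4 - 18x^3 + 3x^2 + 5x - 5/2
Δ ∇ f = -30x^4 - 24x^2 - 18x - 1
((1/2)(Δ ∇)) f = -15x^4 - 12x^2 - 9x - 1/2
(-(1/2)((1/2)(Δ ∇))) f = (15/2)x^4 + 6x^2 + (9/2)x + 1/4


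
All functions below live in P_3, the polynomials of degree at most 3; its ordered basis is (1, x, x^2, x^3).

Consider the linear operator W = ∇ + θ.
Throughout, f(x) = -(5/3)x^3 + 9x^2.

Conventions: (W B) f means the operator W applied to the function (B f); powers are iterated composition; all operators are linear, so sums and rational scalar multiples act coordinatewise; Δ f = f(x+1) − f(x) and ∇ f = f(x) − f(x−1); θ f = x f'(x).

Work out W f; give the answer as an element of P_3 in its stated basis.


∇ f = -5x^2 + 23x - 32/3
θ f = -5x^3 + 18x^2
(∇ + θ) f = -5x^3 + 13x^2 + 23x - 32/3

the result is g(x) = -5x^3 + 13x^2 + 23x - 32/3


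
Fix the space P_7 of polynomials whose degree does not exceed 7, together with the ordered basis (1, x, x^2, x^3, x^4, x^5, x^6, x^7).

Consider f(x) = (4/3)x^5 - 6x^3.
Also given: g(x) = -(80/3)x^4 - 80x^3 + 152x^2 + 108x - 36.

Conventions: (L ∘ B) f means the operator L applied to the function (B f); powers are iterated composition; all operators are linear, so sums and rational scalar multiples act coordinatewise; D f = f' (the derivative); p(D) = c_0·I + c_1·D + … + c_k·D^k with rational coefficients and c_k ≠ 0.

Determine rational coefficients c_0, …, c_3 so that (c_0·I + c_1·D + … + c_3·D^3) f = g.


c_0 = 0, c_1 = -4, c_2 = -3, c_3 = 1

D^0 f = (4/3)x^5 - 6x^3
D^1 f = (20/3)x^4 - 18x^2
D^2 f = (80/3)x^3 - 36x
D^3 f = 80x^2 - 36
matching coefficients of g against c_0 f + c_1 Df + … from the top degree down determines the c_i
solution: c_0 = 0, c_1 = -4, c_2 = -3, c_3 = 1


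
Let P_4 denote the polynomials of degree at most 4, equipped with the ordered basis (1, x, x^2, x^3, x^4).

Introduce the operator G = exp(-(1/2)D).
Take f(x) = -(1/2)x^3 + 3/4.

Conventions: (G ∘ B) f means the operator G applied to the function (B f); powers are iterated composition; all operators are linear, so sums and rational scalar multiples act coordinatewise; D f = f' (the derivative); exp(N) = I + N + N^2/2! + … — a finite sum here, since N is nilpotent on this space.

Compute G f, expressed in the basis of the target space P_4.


order-1 term: (3/4)x^2
order-2 term: -(3/8)x
order-3 term: 1/16
the series for exp(-(1/2)D) f terminates at order 3
exp(-(1/2)D) f = -(1/2)x^3 + (3/4)x^2 - (3/8)x + 13/16

the result is g(x) = -(1/2)x^3 + (3/4)x^2 - (3/8)x + 13/16


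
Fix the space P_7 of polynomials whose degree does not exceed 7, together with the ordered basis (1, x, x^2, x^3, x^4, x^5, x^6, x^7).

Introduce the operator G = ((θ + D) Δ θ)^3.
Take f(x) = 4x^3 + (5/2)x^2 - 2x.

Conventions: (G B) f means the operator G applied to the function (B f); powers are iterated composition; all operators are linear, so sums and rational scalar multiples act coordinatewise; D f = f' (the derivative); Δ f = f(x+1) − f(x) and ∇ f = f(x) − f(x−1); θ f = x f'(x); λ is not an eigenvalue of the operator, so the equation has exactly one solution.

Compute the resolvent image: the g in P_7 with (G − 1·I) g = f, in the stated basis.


write g with unknown coordinates in the stated basis and equate coefficients in (G − 1·I) g = f
solving from the highest basis element down gives g = -4x^3 - (5/2)x^2 + 2x
check: G g = 0
so G g − 1·g = 4x^3 + (5/2)x^2 - 2x = f ✓

the result is g(x) = -4x^3 - (5/2)x^2 + 2x


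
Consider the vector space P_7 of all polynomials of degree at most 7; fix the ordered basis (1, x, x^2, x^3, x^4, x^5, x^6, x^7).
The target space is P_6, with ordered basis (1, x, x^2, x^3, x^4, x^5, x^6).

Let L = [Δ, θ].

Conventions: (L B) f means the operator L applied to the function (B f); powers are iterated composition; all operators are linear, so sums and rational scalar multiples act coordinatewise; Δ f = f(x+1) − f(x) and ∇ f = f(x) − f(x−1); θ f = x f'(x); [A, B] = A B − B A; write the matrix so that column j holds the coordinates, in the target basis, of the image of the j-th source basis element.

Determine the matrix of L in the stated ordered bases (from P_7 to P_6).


the matrix is [[0, 1, 2, 3, 4, 5, 6, 7]; [0, 0, 2, 6, 12, 20, 30, 42]; [0, 0, 0, 3, 12, 30, 60, 105]; [0, 0, 0, 0, 4, 20, 60, 140]; [0, 0, 0, 0, 0, 5, 30, 105]; [0, 0, 0, 0, 0, 0, 6, 42]; [0, 0, 0, 0, 0, 0, 0, 7]] (rows listed top to bottom)

image of 1: 0
image of x: 1
image of x^2: 2x + 2
image of x^3: 3x^2 + 6x + 3
image of x^4: 4x^3 + 12x^2 + 12x + 4
image of x^5: 5x^4 + 20x^3 + 30x^2 + 20x + 5
image of x^6: 6x^5 + 30x^4 + 60x^3 + 60x^2 + 30x + 6
image of x^7: 7x^6 + 42x^5 + 105x^4 + 140x^3 + 105x^2 + 42x + 7
each image's coordinates form column j of the matrix


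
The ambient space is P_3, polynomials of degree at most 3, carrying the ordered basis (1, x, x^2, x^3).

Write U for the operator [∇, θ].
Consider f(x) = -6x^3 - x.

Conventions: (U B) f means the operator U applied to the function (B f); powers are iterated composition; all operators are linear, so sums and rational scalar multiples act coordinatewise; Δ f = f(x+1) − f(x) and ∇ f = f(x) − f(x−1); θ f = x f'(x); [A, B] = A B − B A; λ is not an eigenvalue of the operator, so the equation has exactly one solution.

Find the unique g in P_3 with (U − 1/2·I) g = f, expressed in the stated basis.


write g with unknown coordinates in the stated basis and equate coefficients in (U − 1/2·I) g = f
solving from the highest basis element down gives g = 12x^3 + 72x^2 + 146x + 76
check: U g = 36x^2 + 72x + 38
so U g − 1/2·g = -6x^3 - x = f ✓

the image equals g(x) = 12x^3 + 72x^2 + 146x + 76


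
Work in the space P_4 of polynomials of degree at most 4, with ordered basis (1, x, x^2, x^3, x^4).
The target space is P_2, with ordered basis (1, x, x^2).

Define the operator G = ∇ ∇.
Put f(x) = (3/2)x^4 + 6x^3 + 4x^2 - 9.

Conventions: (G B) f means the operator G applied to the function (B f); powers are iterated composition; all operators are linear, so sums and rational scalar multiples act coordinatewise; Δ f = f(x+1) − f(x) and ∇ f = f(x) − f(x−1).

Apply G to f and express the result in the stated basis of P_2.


g(x) = 18x^2 - 7

∇ f = 6x^3 + 9x^2 - 4x + 1/2
∇ ∇ f = 18x^2 - 7


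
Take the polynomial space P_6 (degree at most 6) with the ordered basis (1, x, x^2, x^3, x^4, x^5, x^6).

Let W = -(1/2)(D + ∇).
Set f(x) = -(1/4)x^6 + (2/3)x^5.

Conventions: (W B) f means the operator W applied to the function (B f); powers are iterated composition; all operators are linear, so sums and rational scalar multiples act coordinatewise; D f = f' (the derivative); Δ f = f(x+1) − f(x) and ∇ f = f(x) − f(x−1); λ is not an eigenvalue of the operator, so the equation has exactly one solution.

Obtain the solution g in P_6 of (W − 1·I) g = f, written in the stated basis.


g(x) = (1/4)x^6 - (13/6)x^5 + (305/24)x^4 - (385/6)x^3 + (730/3)x^2 - (1229/2)x + 12413/16

write g with unknown coordinates in the stated basis and equate coefficients in (W − 1·I) g = f
solving from the highest basis element down gives g = (1/4)x^6 - (13/6)x^5 + (305/24)x^4 - (385/6)x^3 + (730/3)x^2 - (1229/2)x + 12413/16
check: W g = -(3/2)x^5 + (305/24)x^4 - (385/6)x^3 + (730/3)x^2 - (1229/2)x + 12413/16
so W g − 1·g = -(1/4)x^6 + (2/3)x^5 = f ✓


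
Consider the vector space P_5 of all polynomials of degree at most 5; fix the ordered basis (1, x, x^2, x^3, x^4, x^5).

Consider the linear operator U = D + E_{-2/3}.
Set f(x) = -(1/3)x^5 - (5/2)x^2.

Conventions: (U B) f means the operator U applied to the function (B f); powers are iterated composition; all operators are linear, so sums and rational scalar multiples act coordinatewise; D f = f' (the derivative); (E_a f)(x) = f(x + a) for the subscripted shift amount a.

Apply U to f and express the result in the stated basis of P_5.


D f = -(5/3)x^4 - 5x
E_{-2/3} f = -(1/3)x^5 + (10/9)x^4 - (40/27)x^3 - (245/162)x^2 + (730/243)x - 778/729
(D + E_{-2/3}) f = -(1/3)x^5 - (5/9)x^4 - (40/27)x^3 - (245/162)x^2 - (485/243)x - 778/729

the image equals g(x) = -(1/3)x^5 - (5/9)x^4 - (40/27)x^3 - (245/162)x^2 - (485/243)x - 778/729


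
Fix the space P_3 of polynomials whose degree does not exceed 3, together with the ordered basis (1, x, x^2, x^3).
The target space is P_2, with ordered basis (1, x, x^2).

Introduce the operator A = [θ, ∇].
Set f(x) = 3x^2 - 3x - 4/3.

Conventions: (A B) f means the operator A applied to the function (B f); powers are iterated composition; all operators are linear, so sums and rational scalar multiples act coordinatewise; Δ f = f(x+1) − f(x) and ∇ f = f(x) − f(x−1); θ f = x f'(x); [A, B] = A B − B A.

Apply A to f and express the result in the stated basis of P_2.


∇ f = 6x - 6
θ ∇ f = 6x
θ f = 6x^2 - 3x
∇ θ f = 12x - 9
[θ, ∇] f = -6x + 9

g(x) = -6x + 9


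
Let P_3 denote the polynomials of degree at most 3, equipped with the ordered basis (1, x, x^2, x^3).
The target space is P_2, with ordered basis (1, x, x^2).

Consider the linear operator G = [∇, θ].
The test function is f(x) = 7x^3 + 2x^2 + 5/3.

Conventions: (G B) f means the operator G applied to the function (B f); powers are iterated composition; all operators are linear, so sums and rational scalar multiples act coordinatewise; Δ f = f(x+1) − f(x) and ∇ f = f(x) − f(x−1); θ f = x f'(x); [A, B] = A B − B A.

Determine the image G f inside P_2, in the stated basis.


θ f = 21x^3 + 4x^2
∇ θ f = 63x^2 - 55x + 17
∇ f = 21x^2 - 17x + 5
θ ∇ f = 42x^2 - 17x
[∇, θ] f = 21x^2 - 38x + 17

the result is g(x) = 21x^2 - 38x + 17


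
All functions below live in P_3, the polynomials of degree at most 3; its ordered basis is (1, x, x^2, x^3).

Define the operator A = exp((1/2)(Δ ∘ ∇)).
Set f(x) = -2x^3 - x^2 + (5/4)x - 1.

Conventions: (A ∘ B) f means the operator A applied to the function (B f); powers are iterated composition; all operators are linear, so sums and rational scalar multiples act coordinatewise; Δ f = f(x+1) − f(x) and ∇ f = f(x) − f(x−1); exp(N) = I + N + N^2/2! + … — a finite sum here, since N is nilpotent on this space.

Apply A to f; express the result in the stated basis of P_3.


order-1 term: -6x - 1
the series for exp((1/2)(Δ ∘ ∇)) f terminates at order 1
exp((1/2)(Δ ∘ ∇)) f = -2x^3 - x^2 - (19/4)x - 2

g(x) = -2x^3 - x^2 - (19/4)x - 2


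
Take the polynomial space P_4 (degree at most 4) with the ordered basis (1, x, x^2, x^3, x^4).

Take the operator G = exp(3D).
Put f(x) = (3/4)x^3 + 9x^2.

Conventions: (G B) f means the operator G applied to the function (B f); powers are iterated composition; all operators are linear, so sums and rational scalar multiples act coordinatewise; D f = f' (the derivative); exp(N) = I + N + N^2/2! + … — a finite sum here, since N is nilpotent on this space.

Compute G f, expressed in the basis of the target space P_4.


order-1 term: (27/4)x^2 + 54x
order-2 term: (81/4)x + 81
order-3 term: 81/4
the series for exp(3D) f terminates at order 3
exp(3D) f = (3/4)x^3 + (63/4)x^2 + (297/4)x + 405/4

g(x) = (3/4)x^3 + (63/4)x^2 + (297/4)x + 405/4


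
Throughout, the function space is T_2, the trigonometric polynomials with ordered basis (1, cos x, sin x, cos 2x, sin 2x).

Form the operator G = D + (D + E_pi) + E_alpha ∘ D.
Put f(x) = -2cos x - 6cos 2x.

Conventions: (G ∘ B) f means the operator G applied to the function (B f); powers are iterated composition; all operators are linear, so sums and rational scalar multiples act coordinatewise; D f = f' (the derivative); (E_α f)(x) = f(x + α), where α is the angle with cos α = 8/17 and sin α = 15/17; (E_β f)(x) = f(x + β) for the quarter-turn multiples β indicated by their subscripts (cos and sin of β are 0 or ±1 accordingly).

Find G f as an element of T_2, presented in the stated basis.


D f = 2sin x + 12sin 2x
D f = 2sin x + 12sin 2x
E_pi f = 2cos x - 6cos 2x
(D + E_pi) f = 2cos x + 2sin x - 6cos 2x + 12sin 2x
D f = 2sin x + 12sin 2x
E_alpha D f = (30/17)cos x + (16/17)sin x + (2880/289)cos 2x - (1932/289)sin 2x
(D + (D + E_pi) + E_alpha ∘ D) f = (64/17)cos x + (84/17)sin x + (1146/289)cos 2x + (5004/289)sin 2x

g(x) = (64/17)cos x + (84/17)sin x + (1146/289)cos 2x + (5004/289)sin 2x


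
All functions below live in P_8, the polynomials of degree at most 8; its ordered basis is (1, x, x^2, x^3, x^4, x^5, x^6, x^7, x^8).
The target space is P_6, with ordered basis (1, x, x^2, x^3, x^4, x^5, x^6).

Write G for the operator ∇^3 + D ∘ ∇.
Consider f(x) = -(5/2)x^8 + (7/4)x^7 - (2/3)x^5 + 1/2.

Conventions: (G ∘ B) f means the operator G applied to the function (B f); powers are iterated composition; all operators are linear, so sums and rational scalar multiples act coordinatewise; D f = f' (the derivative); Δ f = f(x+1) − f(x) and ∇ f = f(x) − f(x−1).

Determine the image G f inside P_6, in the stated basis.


∇ f = -20x^7 + (329/4)x^6 - (707/4)x^5 + (2795/12)x^4 - (2335/12)x^3 + (1201/12)x^2 - (347/12)x + 43/12
∇ ∇ f = -140x^6 + (1827/2)x^5 - (5635/2)x^4 + (30265/6)x^3 - (10805/2)x^2 + (19397/6)x - 1671/2
∇ ∇ ∇ f = -840x^5 + (13335/2)x^4 - 23205x^3 + (86545/2)x^2 - 42615x + 35101/2
∇ f = -20x^7 + (329/4)x^6 - (707/4)x^5 + (2795/12)x^4 - (2335/12)x^3 + (1201/12)x^2 - (347/12)x + 43/12
D ∇ f = -140x^6 + (987/2)x^5 - (3535/4)x^4 + (2795/3)x^3 - (2335/4)x^2 + (1201/6)x - 347/12
(∇^3 + D ∘ ∇) f = -140x^6 - (693/2)x^5 + (23135/4)x^4 - (66820/3)x^3 + (170755/4)x^2 - (254489/6)x + 210259/12

the image equals g(x) = -140x^6 - (693/2)x^5 + (23135/4)x^4 - (66820/3)x^3 + (170755/4)x^2 - (254489/6)x + 210259/12


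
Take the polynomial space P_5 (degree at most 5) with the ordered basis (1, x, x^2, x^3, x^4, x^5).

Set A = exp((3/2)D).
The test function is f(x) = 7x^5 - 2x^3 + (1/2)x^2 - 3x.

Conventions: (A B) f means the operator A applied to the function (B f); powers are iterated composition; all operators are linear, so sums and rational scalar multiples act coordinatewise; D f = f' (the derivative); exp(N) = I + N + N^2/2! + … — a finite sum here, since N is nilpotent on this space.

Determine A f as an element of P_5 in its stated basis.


the result is g(x) = 7x^5 + (105/2)x^4 + (311/2)x^3 + (911/4)x^2 + (2595/16)x + 1377/32

order-1 term: (105/2)x^4 - 9x^2 + (3/2)x - 9/2
order-2 term: (315/2)x^3 - (27/2)x + 9/8
order-3 term: (945/4)x^2 - 27/4
order-4 term: (2835/16)x
order-5 term: 1701/32
the series for exp((3/2)D) f terminates at order 5
exp((3/2)D) f = 7x^5 + (105/2)x^4 + (311/2)x^3 + (911/4)x^2 + (2595/16)x + 1377/32


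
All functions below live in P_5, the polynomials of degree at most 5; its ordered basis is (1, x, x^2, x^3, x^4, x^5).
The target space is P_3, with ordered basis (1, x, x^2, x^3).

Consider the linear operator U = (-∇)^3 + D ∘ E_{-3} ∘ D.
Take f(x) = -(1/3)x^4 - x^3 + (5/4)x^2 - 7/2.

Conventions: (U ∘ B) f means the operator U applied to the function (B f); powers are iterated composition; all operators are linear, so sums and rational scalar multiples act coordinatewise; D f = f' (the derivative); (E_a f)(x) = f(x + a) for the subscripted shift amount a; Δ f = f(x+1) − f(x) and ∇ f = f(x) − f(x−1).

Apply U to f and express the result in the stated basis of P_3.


the result is g(x) = -4x^2 + 26x - 43/2

∇ f = -(4/3)x^3 - x^2 + (25/6)x - 23/12
(-∇) f = (4/3)x^3 + x^2 - (25/6)x + 23/12
∇ (-∇) f = 4x^2 - 2x - 23/6
(-∇) (-∇) f = -4x^2 + 2x + 23/6
∇ (-∇) (-∇) f = -8x + 6
(-∇) (-∇) (-∇) f = 8x - 6
D f = -(4/3)x^3 - 3x^2 + (5/2)x
E_{-3} D f = -(4/3)x^3 + 9x^2 - (31/2)x + 3/2
D E_{-3} D f = -4x^2 + 18x - 31/2
((-∇)^3 + D ∘ E_{-3} ∘ D) f = -4x^2 + 26x - 43/2


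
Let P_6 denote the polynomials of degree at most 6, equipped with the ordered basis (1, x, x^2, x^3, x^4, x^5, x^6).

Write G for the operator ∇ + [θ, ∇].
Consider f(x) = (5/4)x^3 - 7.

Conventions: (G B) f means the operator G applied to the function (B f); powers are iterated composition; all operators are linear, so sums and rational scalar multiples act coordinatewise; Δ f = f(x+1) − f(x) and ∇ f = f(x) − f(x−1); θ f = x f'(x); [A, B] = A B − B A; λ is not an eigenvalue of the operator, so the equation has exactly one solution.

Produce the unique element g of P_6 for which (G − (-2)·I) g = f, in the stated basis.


write g with unknown coordinates in the stated basis and equate coefficients in (G − (-2)·I) g = f
solving from the highest basis element down gives g = (5/8)x^3 - (15/16)x - 23/8
check: G g = (15/8)x - 5/4
so G g − (-2)·g = (5/4)x^3 - 7 = f ✓

g(x) = (5/8)x^3 - (15/16)x - 23/8


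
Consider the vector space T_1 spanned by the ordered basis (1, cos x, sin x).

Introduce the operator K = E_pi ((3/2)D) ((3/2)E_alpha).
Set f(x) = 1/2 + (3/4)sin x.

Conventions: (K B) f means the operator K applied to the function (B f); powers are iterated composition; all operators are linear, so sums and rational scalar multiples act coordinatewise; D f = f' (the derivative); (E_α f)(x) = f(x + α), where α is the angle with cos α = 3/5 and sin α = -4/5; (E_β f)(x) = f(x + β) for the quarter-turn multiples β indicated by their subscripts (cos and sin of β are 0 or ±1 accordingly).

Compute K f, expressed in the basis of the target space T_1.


the image equals g(x) = -(81/80)cos x - (27/20)sin x

E_alpha f = 1/2 - (3/5)cos x + (9/20)sin x
((3/2)E_alpha) f = 3/4 - (9/10)cos x + (27/40)sin x
D ((3/2)E_alpha) f = (27/40)cos x + (9/10)sin x
((3/2)D) ((3/2)E_alpha) f = (81/80)cos x + (27/20)sin x
E_pi ((3/2)D) ((3/2)E_alpha) f = -(81/80)cos x - (27/20)sin x


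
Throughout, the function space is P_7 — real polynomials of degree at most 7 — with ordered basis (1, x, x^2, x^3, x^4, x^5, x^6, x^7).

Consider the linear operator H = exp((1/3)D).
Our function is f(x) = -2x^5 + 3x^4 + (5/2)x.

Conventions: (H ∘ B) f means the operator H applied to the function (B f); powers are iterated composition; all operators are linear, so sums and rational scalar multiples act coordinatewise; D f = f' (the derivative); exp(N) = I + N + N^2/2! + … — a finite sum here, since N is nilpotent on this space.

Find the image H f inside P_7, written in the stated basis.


order-1 term: -(10/3)x^4 + 4x^3 + 5/6
order-2 term: -(20/9)x^3 + 2x^2
order-3 term: -(20/27)x^2 + (4/9)x
order-4 term: -(10/81)x + 1/27
order-5 term: -2/243
the series for exp((1/3)D) f terminates at order 5
exp((1/3)D) f = -2x^5 - (1/3)x^4 + (16/9)x^3 + (34/27)x^2 + (457/162)x + 419/486

g(x) = -2x^5 - (1/3)x^4 + (16/9)x^3 + (34/27)x^2 + (457/162)x + 419/486


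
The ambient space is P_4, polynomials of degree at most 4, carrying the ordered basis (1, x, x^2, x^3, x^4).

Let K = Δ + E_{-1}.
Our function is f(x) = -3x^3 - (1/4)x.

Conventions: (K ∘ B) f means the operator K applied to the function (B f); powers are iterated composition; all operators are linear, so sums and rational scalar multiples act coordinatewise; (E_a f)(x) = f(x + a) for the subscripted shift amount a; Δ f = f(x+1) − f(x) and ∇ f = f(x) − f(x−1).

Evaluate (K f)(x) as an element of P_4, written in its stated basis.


the image equals g(x) = -3x^3 - (73/4)x

Δ f = -9x^2 - 9x - 13/4
E_{-1} f = -3x^3 + 9x^2 - (37/4)x + 13/4
(Δ + E_{-1}) f = -3x^3 - (73/4)x


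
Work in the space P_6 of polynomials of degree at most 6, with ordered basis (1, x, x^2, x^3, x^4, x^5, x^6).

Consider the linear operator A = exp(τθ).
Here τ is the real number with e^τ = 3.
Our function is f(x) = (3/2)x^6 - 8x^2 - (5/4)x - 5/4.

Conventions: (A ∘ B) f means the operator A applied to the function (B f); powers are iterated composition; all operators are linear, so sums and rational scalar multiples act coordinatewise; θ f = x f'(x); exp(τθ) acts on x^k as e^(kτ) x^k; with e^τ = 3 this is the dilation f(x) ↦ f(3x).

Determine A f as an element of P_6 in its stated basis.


exp(τθ) x^k = e^(kτ) x^k; with e^τ = 3 this sends x^k to 3^k x^k
x ↦ 3 x
x^2 ↦ 9 x^2
x^6 ↦ 729 x^6
applying this coordinatewise to f: exp(τθ) f = (2187/2)x^6 - 72x^2 - (15/4)x - 5/4

the result is g(x) = (2187/2)x^6 - 72x^2 - (15/4)x - 5/4


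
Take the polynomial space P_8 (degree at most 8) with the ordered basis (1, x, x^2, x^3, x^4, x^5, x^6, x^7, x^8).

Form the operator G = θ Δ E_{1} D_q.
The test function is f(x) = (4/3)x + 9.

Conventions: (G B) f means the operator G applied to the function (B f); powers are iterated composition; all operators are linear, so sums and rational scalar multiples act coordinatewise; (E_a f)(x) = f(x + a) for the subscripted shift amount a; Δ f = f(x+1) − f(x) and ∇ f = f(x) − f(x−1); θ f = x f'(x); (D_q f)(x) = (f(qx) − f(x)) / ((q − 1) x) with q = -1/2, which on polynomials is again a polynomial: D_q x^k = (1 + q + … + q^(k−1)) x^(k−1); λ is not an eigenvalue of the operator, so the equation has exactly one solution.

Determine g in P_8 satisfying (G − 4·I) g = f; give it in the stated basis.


write g with unknown coordinates in the stated basis and equate coefficients in (G − 4·I) g = f
solving from the highest basis element down gives g = -(1/3)x - 9/4
check: G g = 0
so G g − 4·g = (4/3)x + 9 = f ✓

g(x) = -(1/3)x - 9/4


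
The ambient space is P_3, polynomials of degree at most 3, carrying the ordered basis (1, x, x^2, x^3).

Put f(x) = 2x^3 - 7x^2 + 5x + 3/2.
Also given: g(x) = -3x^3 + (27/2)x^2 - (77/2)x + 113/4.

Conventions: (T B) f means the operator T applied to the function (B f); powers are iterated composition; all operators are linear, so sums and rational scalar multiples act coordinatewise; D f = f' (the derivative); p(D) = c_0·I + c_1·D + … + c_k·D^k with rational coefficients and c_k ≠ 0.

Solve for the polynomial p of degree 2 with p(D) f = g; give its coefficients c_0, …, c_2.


c_0 = -3/2, c_1 = 1/2, c_2 = -2

D^0 f = 2x^3 - 7x^2 + 5x + 3/2
D^1 f = 6x^2 - 14x + 5
D^2 f = 12x - 14
matching coefficients of g against c_0 f + c_1 Df + … from the top degree down determines the c_i
solution: c_0 = -3/2, c_1 = 1/2, c_2 = -2


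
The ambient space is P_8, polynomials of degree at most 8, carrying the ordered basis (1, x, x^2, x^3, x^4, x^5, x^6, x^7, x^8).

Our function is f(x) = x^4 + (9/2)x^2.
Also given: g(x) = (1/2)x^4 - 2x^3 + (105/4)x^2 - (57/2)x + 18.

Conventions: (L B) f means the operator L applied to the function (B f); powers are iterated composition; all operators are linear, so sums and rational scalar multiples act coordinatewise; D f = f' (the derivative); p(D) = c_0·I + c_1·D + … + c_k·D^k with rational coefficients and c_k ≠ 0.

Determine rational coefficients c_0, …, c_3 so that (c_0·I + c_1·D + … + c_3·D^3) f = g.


D^0 f = x^4 + (9/2)x^2
D^1 f = 4x^3 + 9x
D^2 f = 12x^2 + 9
D^3 f = 24x
matching coefficients of g against c_0 f + c_1 Df + … from the top degree down determines the c_i
solution: c_0 = 1/2, c_1 = -1/2, c_2 = 2, c_3 = -1

c_0 = 1/2, c_1 = -1/2, c_2 = 2, c_3 = -1


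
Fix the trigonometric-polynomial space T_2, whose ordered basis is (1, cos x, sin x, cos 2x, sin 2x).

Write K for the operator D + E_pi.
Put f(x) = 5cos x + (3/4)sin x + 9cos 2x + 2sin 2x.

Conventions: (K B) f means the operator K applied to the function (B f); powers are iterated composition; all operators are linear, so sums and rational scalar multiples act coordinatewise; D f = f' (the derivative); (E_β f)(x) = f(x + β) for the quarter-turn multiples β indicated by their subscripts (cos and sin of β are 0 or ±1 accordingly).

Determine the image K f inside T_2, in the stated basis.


the result is g(x) = -(17/4)cos x - (23/4)sin x + 13cos 2x - 16sin 2x

D f = (3/4)cos x - 5sin x + 4cos 2x - 18sin 2x
E_pi f = -5cos x - (3/4)sin x + 9cos 2x + 2sin 2x
(D + E_pi) f = -(17/4)cos x - (23/4)sin x + 13cos 2x - 16sin 2x


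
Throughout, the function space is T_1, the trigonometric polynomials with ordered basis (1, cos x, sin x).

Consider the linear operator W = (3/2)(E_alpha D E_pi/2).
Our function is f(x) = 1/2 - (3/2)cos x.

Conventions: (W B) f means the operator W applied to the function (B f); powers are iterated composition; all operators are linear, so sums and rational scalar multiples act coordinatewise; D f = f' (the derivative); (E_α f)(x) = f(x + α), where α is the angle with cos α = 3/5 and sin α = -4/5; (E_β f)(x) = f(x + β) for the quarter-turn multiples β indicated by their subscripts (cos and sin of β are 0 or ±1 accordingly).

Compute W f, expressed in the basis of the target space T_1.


g(x) = (27/20)cos x + (9/5)sin x

E_pi/2 f = 1/2 + (3/2)sin x
D E_pi/2 f = (3/2)cos x
E_alpha D E_pi/2 f = (9/10)cos x + (6/5)sin x
((3/2)(E_alpha D E_pi/2)) f = (27/20)cos x + (9/5)sin x


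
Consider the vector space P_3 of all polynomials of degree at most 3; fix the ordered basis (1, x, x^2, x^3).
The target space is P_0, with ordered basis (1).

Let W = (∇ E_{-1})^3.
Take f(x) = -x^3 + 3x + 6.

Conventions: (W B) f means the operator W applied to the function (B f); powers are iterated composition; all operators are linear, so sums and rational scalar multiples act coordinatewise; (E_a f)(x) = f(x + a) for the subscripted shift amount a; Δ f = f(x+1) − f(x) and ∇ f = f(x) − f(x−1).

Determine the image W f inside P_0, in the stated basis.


E_{-1} f = -x^3 + 3x^2 + 4
∇ E_{-1} f = -3x^2 + 9x - 4
E_{-1} (∇ E_{-1}) f = -3x^2 + 15x - 16
∇ E_{-1} (∇ E_{-1}) f = -6x + 18
E_{-1} (∇ E_{-1}) (∇ E_{-1}) f = -6x + 24
∇ E_{-1} (∇ E_{-1}) (∇ E_{-1}) f = -6

the result is g(x) = -6


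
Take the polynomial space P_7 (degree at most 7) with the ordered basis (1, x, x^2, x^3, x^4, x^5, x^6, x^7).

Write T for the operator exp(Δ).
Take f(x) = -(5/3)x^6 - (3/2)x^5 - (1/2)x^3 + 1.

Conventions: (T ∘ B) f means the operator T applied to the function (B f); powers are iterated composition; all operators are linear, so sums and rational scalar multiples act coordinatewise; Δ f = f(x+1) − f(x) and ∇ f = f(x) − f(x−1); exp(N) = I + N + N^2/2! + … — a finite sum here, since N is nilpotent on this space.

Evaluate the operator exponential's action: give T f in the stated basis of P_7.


order-1 term: -10x^5 - (65/2)x^4 - (145/3)x^3 - (83/2)x^2 - 19x - 11/3
order-2 term: -25x^4 - 115x^3 - 220x^2 - 204x - 227/3
order-3 term: -(100/3)x^3 - 165x^2 - 295x - 188
order-4 term: -25x^2 - (215/2)x - 370/3
order-5 term: -10x - 53/2
order-6 term: -5/3
the series for exp(Δ) f terminates at order 6
exp(Δ) f = -(5/3)x^6 - (23/2)x^5 - (115/2)x^4 - (1183/6)x^3 - (903/2)x^2 - (1271/2)x - 2507/6

the result is g(x) = -(5/3)x^6 - (23/2)x^5 - (115/2)x^4 - (1183/6)x^3 - (903/2)x^2 - (1271/2)x - 2507/6


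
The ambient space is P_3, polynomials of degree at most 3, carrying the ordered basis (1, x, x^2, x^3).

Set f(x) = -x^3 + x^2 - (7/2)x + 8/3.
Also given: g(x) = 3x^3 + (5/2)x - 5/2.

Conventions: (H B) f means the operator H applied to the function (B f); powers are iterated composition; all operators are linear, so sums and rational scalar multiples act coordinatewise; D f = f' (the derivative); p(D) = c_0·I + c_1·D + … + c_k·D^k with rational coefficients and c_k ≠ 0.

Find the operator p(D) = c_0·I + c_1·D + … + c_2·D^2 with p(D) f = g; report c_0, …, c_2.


p(D) = -3·I − D + D^2, i.e. c_0 = -3, c_1 = -1, c_2 = 1

D^0 f = -x^3 + x^2 - (7/2)x + 8/3
D^1 f = -3x^2 + 2x - 7/2
D^2 f = -6x + 2
matching coefficients of g against c_0 f + c_1 Df + … from the top degree down determines the c_i
solution: c_0 = -3, c_1 = -1, c_2 = 1


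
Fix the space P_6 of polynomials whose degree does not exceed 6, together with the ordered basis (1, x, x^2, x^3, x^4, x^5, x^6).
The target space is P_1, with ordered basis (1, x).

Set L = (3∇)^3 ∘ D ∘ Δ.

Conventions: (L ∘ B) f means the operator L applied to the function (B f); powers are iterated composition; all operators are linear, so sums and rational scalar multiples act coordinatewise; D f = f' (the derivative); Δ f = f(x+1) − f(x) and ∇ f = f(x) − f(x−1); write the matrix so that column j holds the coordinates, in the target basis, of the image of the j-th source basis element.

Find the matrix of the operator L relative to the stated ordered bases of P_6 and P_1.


image of 1: 0
image of x: 0
image of x^2: 0
image of x^3: 0
image of x^4: 0
image of x^5: 3240
image of x^6: 19440x - 19440
each image's coordinates form column j of the matrix

the matrix is [[0, 0, 0, 0, 0, 3240, -19440]; [0, 0, 0, 0, 0, 0, 19440]] (rows listed top to bottom)


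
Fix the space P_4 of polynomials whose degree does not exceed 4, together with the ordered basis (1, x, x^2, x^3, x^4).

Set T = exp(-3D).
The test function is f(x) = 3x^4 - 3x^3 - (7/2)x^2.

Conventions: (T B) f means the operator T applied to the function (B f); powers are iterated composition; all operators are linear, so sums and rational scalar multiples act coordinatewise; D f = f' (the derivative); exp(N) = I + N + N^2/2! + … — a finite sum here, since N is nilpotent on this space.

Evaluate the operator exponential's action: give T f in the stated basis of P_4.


g(x) = 3x^4 - 39x^3 + (371/2)x^2 - 384x + 585/2

order-1 term: -36x^3 + 27x^2 + 21x
order-2 term: 162x^2 - 81x - 63/2
order-3 term: -324x + 81
order-4 term: 243
the series for exp(-3D) f terminates at order 4
exp(-3D) f = 3x^4 - 39x^3 + (371/2)x^2 - 384x + 585/2


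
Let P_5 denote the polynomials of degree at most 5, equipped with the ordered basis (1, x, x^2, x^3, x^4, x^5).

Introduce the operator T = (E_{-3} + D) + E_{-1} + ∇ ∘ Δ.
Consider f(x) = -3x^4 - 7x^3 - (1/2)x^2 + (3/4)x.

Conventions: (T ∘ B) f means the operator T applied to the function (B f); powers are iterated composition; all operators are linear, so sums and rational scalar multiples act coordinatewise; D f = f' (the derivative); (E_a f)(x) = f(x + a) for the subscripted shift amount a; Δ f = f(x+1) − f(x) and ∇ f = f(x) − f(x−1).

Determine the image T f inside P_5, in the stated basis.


E_{-3} f = -3x^4 + 29x^3 - (199/2)x^2 + (555/4)x - 243/4
D f = -12x^3 - 21x^2 - x + 3/4
(E_{-3} + D) f = -3x^4 + 17x^3 - (241/2)x^2 + (551/4)x - 60
E_{-1} f = -3x^4 + 5x^3 + (5/2)x^2 - (29/4)x + 11/4
Δ f = -12x^3 - 39x^2 - 34x - 39/4
∇ Δ f = -36x^2 - 42x - 7
((E_{-3} + D) + E_{-1} + ∇ ∘ Δ) f = -6x^4 + 22x^3 - 154x^2 + (177/2)x - 257/4

the image equals g(x) = -6x^4 + 22x^3 - 154x^2 + (177/2)x - 257/4


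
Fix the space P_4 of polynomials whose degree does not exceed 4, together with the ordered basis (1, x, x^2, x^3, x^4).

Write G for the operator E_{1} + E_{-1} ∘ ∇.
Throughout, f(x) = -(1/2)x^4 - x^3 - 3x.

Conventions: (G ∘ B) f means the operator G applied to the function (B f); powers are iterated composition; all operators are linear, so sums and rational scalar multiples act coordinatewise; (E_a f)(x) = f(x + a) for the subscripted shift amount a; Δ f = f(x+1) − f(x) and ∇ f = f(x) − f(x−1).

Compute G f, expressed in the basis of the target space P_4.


E_{1} f = -(1/2)x^4 - 3x^3 - 6x^2 - 8x - 9/2
∇ f = -2x^3 + x - 7/2
E_{-1} ∇ f = -2x^3 + 6x^2 - 5x - 5/2
(E_{1} + E_{-1} ∘ ∇) f = -(1/2)x^4 - 5x^3 - 13x - 7

the result is g(x) = -(1/2)x^4 - 5x^3 - 13x - 7


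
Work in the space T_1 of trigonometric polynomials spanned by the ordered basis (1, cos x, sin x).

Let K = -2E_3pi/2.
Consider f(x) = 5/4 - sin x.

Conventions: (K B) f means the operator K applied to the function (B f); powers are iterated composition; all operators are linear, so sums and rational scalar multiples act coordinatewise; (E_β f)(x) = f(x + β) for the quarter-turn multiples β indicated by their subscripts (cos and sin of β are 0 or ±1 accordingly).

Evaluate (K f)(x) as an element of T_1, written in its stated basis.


E_3pi/2 f = 5/4 + cos x
(-2E_3pi/2) f = -5/2 - 2cos x

the result is g(x) = -5/2 - 2cos x


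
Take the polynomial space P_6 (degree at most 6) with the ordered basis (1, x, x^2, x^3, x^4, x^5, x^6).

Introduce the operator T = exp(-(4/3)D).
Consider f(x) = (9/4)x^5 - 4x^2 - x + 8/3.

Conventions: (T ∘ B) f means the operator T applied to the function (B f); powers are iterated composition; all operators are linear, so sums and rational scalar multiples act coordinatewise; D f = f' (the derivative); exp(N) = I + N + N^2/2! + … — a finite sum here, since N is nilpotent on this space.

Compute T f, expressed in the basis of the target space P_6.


order-1 term: -15x^4 + (32/3)x + 4/3
order-2 term: 40x^3 - 64/9
order-3 term: -(160/3)x^2
order-4 term: (320/9)x
order-5 term: -256/27
the series for exp(-(4/3)D) f terminates at order 5
exp(-(4/3)D) f = (9/4)x^5 - 15x^4 + 40x^3 - (172/3)x^2 + (407/9)x - 340/27

the image equals g(x) = (9/4)x^5 - 15x^4 + 40x^3 - (172/3)x^2 + (407/9)x - 340/27


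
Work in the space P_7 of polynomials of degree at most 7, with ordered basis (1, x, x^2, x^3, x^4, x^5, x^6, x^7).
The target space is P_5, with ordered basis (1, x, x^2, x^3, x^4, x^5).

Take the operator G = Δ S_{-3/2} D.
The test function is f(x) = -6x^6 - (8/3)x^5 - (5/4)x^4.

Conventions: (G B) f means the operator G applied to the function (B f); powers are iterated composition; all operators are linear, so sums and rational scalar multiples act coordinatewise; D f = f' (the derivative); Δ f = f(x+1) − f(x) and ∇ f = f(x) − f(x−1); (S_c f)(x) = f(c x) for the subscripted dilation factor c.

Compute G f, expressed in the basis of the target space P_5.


D f = -36x^5 - (40/3)x^4 - 5x^3
S_{-3/2} D f = (2187/8)x^5 - (135/2)x^4 + (135/8)x^3
Δ (S_{-3/2} D) f = (10935/8)x^4 + (9855/4)x^3 + (19035/8)x^2 + (2295/2)x + 891/4

g(x) = (10935/8)x^4 + (9855/4)x^3 + (19035/8)x^2 + (2295/2)x + 891/4


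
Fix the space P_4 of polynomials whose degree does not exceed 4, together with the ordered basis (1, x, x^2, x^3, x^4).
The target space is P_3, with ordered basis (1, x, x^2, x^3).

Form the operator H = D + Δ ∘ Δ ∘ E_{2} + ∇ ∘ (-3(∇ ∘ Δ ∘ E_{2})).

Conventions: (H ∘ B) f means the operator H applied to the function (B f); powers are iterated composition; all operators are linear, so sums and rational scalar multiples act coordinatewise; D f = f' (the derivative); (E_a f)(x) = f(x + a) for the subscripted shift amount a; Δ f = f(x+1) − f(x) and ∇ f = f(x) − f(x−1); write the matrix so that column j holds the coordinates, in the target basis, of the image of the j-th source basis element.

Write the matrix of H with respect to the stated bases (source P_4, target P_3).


image of 1: 0
image of x: 1
image of x^2: 2x + 2
image of x^3: 3x^2 + 6x
image of x^4: 4x^3 + 12x^2 + 2
each image's coordinates form column j of the matrix

the matrix is [[0, 1, 2, 0, 2]; [0, 0, 2, 6, 0]; [0, 0, 0, 3, 12]; [0, 0, 0, 0, 4]] (rows listed top to bottom)


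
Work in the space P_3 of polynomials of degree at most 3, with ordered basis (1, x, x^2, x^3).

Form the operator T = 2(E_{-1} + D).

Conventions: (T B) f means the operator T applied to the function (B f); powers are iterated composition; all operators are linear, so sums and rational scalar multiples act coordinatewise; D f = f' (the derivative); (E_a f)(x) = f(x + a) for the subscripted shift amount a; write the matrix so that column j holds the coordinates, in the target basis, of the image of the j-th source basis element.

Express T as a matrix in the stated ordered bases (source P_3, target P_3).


the matrix is [[2, 0, 2, -2]; [0, 2, 0, 6]; [0, 0, 2, 0]; [0, 0, 0, 2]] (rows listed top to bottom)

image of 1: 2
image of x: 2x
image of x^2: 2x^2 + 2
image of x^3: 2x^3 + 6x - 2
each image's coordinates form column j of the matrix


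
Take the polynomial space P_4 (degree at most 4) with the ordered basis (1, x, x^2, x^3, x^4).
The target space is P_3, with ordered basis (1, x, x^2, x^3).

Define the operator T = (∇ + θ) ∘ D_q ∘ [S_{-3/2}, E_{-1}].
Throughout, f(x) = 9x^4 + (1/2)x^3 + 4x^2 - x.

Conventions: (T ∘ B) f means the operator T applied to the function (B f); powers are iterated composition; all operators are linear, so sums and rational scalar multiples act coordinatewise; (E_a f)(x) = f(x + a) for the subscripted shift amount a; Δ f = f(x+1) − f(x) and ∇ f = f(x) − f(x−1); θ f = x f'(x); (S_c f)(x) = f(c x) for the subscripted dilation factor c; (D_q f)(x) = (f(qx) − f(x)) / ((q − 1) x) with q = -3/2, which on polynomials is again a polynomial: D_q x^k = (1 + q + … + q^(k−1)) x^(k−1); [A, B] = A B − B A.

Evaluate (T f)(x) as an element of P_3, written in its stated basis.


E_{-1} f = 9x^4 - (71/2)x^3 + (113/2)x^2 - (87/2)x + 27/2
S_{-3/2} E_{-1} f = (729/16)x^4 + (1917/16)x^3 + (1017/8)x^2 + (261/4)x + 27/2
S_{-3/2} f = (729/16)x^4 - (27/16)x^3 + 9x^2 + (3/2)x
E_{-1} S_{-3/2} f = (729/16)x^4 - (2943/16)x^3 + (4599/16)x^2 - (3261/16)x + 219/4
[S_{-3/2}, E_{-1}] f = (1215/4)x^3 - (2565/16)x^2 + (4305/16)x - 165/4
D_q [S_{-3/2}, E_{-1}] f = (8505/16)x^2 + (2565/32)x + 4305/16
∇ D_q [S_{-3/2}, E_{-1}] f = (8505/8)x - 14445/32
θ D_q [S_{-3/2}, E_{-1}] f = (8505/8)x^2 + (2565/32)x
(∇ + θ) D_q [S_{-3/2}, E_{-1}] f = (8505/8)x^2 + (36585/32)x - 14445/32

g(x) = (8505/8)x^2 + (36585/32)x - 14445/32
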